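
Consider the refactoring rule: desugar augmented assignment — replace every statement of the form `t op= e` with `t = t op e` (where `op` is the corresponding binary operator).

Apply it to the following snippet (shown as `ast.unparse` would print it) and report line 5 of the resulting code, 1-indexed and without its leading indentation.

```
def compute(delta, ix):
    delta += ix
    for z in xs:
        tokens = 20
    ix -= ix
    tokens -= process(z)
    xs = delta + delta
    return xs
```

Transformed code:
def compute(delta, ix):
    delta = delta + ix
    for z in xs:
        tokens = 20
    ix = ix - ix
    tokens = tokens - process(z)
    xs = delta + delta
    return xs

ix = ix - ix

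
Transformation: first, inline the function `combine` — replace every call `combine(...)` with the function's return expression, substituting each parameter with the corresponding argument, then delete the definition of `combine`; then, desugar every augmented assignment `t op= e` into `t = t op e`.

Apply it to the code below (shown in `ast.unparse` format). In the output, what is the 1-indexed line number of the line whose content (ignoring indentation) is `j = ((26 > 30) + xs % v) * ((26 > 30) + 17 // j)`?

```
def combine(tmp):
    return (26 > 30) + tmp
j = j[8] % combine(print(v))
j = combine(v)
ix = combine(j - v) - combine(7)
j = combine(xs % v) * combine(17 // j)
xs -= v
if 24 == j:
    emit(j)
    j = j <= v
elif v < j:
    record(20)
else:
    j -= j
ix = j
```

4

Transformed code:
j = j[8] % ((26 > 30) + print(v))
j = (26 > 30) + v
ix = (26 > 30) + (j - v) - ((26 > 30) + 7)
j = ((26 > 30) + xs % v) * ((26 > 30) + 17 // j)
xs = xs - v
if 24 == j:
    emit(j)
    j = j <= v
elif v < j:
    record(20)
else:
    j = j - j
ix = j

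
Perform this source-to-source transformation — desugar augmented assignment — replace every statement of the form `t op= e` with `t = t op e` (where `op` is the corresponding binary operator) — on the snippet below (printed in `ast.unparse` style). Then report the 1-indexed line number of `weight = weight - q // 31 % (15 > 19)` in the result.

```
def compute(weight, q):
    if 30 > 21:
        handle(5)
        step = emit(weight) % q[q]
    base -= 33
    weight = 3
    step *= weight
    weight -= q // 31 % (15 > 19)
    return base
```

Transformed code:
def compute(weight, q):
    if 30 > 21:
        handle(5)
        step = emit(weight) % q[q]
    base = base - 33
    weight = 3
    step = step * weight
    weight = weight - q // 31 % (15 > 19)
    return base

8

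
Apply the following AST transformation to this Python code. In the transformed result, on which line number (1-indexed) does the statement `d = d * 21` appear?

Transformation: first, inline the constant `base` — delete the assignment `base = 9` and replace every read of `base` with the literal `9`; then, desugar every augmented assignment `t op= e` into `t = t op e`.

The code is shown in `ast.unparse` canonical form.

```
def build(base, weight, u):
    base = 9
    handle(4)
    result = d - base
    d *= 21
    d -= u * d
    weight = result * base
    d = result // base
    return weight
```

4

Transformed code:
def build(base, weight, u):
    handle(4)
    result = d - 9
    d = d * 21
    d = d - u * d
    weight = result * 9
    d = result // 9
    return weight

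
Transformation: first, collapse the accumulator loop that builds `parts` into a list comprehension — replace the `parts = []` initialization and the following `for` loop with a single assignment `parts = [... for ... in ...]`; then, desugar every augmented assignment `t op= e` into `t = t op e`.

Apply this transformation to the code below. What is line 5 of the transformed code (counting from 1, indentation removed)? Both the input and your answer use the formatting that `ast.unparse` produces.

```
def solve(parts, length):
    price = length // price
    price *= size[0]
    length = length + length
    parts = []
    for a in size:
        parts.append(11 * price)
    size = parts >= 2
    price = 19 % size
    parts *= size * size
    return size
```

parts = [11 * price for a in size]

Transformed code:
def solve(parts, length):
    price = length // price
    price = price * size[0]
    length = length + length
    parts = [11 * price for a in size]
    size = parts >= 2
    price = 19 % size
    parts = parts * (size * size)
    return size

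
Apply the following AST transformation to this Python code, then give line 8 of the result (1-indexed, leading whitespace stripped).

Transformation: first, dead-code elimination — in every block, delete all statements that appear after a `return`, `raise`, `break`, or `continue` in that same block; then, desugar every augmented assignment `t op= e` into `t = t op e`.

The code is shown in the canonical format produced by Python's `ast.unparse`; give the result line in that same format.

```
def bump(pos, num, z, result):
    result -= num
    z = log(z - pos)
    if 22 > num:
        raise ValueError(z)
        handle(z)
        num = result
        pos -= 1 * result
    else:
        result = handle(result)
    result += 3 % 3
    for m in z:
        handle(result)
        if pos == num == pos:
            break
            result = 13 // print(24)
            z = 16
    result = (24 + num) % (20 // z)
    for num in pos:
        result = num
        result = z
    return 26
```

result = result + 3 % 3

Transformed code:
def bump(pos, num, z, result):
    result = result - num
    z = log(z - pos)
    if 22 > num:
        raise ValueError(z)
    else:
        result = handle(result)
    result = result + 3 % 3
    for m in z:
        handle(result)
        if pos == num == pos:
            break
    result = (24 + num) % (20 // z)
    for num in pos:
        result = num
        result = z
    return 26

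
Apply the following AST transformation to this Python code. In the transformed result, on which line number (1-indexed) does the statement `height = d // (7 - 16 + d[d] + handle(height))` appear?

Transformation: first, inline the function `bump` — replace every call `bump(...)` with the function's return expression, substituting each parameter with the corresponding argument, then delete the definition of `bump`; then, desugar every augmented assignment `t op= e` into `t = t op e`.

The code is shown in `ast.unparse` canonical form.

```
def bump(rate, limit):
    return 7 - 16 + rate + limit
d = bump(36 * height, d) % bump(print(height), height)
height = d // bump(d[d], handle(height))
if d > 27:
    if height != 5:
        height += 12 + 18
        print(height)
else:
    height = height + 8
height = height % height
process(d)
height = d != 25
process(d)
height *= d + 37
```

2

Transformed code:
d = (7 - 16 + 36 * height + d) % (7 - 16 + print(height) + height)
height = d // (7 - 16 + d[d] + handle(height))
if d > 27:
    if height != 5:
        height = height + (12 + 18)
        print(height)
else:
    height = height + 8
height = height % height
process(d)
height = d != 25
process(d)
height = height * (d + 37)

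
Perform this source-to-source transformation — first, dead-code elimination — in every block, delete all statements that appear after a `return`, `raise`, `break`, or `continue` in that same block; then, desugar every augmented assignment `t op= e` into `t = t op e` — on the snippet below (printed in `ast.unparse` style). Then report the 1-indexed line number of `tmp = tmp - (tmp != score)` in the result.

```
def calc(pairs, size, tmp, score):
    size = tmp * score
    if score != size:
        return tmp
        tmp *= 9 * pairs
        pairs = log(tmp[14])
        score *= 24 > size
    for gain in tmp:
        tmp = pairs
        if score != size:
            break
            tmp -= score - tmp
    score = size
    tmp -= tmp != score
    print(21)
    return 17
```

10

Transformed code:
def calc(pairs, size, tmp, score):
    size = tmp * score
    if score != size:
        return tmp
    for gain in tmp:
        tmp = pairs
        if score != size:
            break
    score = size
    tmp = tmp - (tmp != score)
    print(21)
    return 17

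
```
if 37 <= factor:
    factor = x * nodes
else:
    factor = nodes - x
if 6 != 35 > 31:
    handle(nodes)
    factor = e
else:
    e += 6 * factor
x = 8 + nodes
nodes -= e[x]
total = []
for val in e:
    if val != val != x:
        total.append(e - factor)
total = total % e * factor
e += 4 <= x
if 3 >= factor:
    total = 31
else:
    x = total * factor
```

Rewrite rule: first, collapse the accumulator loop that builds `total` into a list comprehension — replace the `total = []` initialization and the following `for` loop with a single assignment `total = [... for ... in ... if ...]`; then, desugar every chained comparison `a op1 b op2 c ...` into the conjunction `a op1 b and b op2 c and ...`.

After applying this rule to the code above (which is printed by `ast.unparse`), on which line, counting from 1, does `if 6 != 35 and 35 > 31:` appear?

Transformed code:
if 37 <= factor:
    factor = x * nodes
else:
    factor = nodes - x
if 6 != 35 and 35 > 31:
    handle(nodes)
    factor = e
else:
    e += 6 * factor
x = 8 + nodes
nodes -= e[x]
total = [e - factor for val in e if val != val and val != x]
total = total % e * factor
e += 4 <= x
if 3 >= factor:
    total = 31
else:
    x = total * factor

5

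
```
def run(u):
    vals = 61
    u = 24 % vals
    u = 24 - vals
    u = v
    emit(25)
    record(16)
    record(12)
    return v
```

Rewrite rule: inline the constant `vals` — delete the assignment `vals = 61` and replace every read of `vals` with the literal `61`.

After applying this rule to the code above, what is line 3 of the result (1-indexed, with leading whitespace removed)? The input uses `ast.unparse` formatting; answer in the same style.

u = 24 - 61

Transformed code:
def run(u):
    u = 24 % 61
    u = 24 - 61
    u = v
    emit(25)
    record(16)
    record(12)
    return v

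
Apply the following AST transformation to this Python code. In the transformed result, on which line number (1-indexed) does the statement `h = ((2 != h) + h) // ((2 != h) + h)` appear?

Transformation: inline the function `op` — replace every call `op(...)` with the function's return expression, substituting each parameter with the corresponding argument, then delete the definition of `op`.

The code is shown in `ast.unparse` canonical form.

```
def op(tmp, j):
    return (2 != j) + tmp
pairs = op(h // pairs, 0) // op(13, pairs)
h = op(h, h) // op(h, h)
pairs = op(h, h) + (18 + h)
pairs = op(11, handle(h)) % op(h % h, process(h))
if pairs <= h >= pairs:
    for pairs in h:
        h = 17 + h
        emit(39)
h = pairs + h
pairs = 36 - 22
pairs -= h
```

Transformed code:
pairs = ((2 != 0) + h // pairs) // ((2 != pairs) + 13)
h = ((2 != h) + h) // ((2 != h) + h)
pairs = (2 != h) + h + (18 + h)
pairs = ((2 != handle(h)) + 11) % ((2 != process(h)) + h % h)
if pairs <= h >= pairs:
    for pairs in h:
        h = 17 + h
        emit(39)
h = pairs + h
pairs = 36 - 22
pairs -= h

2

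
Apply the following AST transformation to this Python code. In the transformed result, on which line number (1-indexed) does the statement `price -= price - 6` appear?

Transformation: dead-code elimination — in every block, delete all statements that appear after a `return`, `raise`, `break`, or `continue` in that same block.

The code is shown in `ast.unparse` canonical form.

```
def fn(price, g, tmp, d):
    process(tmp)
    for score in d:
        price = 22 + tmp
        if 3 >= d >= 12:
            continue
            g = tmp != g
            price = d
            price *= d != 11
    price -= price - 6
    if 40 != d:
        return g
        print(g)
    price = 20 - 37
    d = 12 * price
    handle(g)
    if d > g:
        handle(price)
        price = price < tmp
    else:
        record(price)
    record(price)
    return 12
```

7

Transformed code:
def fn(price, g, tmp, d):
    process(tmp)
    for score in d:
        price = 22 + tmp
        if 3 >= d >= 12:
            continue
    price -= price - 6
    if 40 != d:
        return g
    price = 20 - 37
    d = 12 * price
    handle(g)
    if d > g:
        handle(price)
        price = price < tmp
    else:
        record(price)
    record(price)
    return 12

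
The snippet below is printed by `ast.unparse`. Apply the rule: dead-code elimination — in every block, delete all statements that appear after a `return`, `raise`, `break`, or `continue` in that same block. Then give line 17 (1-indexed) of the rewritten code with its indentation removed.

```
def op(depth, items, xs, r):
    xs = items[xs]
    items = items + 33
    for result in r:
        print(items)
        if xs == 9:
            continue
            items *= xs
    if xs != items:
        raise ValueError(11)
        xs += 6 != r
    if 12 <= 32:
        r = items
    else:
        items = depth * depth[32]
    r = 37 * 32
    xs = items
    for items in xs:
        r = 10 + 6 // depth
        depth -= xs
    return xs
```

r = 10 + 6 // depth

Transformed code:
def op(depth, items, xs, r):
    xs = items[xs]
    items = items + 33
    for result in r:
        print(items)
        if xs == 9:
            continue
    if xs != items:
        raise ValueError(11)
    if 12 <= 32:
        r = items
    else:
        items = depth * depth[32]
    r = 37 * 32
    xs = items
    for items in xs:
        r = 10 + 6 // depth
        depth -= xs
    return xs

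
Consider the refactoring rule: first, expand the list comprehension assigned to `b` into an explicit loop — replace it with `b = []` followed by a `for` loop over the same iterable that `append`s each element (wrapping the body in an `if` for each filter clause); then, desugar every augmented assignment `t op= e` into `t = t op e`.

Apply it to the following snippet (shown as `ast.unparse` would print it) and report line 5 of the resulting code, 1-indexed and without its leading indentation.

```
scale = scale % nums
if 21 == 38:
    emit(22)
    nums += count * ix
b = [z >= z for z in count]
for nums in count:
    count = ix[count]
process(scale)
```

b = []

Transformed code:
scale = scale % nums
if 21 == 38:
    emit(22)
    nums = nums + count * ix
b = []
for z in count:
    b.append(z >= z)
for nums in count:
    count = ix[count]
process(scale)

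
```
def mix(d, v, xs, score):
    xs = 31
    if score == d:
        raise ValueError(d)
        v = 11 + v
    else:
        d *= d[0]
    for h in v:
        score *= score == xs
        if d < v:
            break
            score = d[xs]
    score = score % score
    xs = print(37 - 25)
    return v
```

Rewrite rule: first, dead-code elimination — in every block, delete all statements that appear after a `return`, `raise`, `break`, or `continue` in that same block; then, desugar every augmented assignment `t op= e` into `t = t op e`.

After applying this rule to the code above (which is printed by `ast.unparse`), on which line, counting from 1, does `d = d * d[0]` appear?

Transformed code:
def mix(d, v, xs, score):
    xs = 31
    if score == d:
        raise ValueError(d)
    else:
        d = d * d[0]
    for h in v:
        score = score * (score == xs)
        if d < v:
            break
    score = score % score
    xs = print(37 - 25)
    return v

6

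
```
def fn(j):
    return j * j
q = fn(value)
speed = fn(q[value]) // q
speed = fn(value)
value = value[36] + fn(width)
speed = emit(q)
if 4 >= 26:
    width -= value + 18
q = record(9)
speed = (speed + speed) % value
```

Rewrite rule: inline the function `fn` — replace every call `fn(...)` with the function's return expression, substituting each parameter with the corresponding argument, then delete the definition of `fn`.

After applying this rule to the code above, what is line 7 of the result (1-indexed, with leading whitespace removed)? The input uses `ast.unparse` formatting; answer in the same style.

Transformed code:
q = value * value
speed = q[value] * q[value] // q
speed = value * value
value = value[36] + width * width
speed = emit(q)
if 4 >= 26:
    width -= value + 18
q = record(9)
speed = (speed + speed) % value

width -= value + 18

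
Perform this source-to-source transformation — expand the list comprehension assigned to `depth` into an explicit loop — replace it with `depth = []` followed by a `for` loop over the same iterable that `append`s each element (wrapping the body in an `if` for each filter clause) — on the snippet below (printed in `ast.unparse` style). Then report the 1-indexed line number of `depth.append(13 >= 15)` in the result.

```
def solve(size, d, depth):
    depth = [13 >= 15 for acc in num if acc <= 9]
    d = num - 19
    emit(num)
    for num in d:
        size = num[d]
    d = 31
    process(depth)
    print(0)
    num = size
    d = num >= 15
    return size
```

5

Transformed code:
def solve(size, d, depth):
    depth = []
    for acc in num:
        if acc <= 9:
            depth.append(13 >= 15)
    d = num - 19
    emit(num)
    for num in d:
        size = num[d]
    d = 31
    process(depth)
    print(0)
    num = size
    d = num >= 15
    return size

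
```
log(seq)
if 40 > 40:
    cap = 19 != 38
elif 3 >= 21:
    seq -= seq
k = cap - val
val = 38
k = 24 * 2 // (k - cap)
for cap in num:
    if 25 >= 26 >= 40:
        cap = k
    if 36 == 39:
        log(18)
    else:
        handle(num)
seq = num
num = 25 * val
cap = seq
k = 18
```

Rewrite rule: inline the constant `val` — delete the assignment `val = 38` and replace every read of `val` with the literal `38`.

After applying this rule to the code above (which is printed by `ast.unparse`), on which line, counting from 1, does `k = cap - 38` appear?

6

Transformed code:
log(seq)
if 40 > 40:
    cap = 19 != 38
elif 3 >= 21:
    seq -= seq
k = cap - 38
k = 24 * 2 // (k - cap)
for cap in num:
    if 25 >= 26 >= 40:
        cap = k
    if 36 == 39:
        log(18)
    else:
        handle(num)
seq = num
num = 25 * 38
cap = seq
k = 18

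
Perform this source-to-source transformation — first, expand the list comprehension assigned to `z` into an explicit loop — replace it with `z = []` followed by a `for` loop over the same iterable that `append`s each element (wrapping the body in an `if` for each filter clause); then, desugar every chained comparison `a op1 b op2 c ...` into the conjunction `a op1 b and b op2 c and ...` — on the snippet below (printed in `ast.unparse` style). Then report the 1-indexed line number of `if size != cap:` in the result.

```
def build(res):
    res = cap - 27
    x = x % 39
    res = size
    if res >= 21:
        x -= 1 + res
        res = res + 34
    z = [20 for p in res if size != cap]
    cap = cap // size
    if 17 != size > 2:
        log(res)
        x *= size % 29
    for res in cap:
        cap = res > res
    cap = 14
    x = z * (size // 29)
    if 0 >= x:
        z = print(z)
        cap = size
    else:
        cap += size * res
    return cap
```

Transformed code:
def build(res):
    res = cap - 27
    x = x % 39
    res = size
    if res >= 21:
        x -= 1 + res
        res = res + 34
    z = []
    for p in res:
        if size != cap:
            z.append(20)
    cap = cap // size
    if 17 != size and size > 2:
        log(res)
        x *= size % 29
    for res in cap:
        cap = res > res
    cap = 14
    x = z * (size // 29)
    if 0 >= x:
        z = print(z)
        cap = size
    else:
        cap += size * res
    return cap

10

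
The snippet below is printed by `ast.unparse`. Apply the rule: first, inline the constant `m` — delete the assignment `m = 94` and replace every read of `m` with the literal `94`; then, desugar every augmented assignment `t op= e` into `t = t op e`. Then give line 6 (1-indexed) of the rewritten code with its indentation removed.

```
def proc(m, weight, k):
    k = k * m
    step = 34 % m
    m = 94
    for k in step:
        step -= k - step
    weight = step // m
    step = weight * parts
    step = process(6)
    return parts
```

weight = step // 94

Transformed code:
def proc(m, weight, k):
    k = k * 94
    step = 34 % 94
    for k in step:
        step = step - (k - step)
    weight = step // 94
    step = weight * parts
    step = process(6)
    return parts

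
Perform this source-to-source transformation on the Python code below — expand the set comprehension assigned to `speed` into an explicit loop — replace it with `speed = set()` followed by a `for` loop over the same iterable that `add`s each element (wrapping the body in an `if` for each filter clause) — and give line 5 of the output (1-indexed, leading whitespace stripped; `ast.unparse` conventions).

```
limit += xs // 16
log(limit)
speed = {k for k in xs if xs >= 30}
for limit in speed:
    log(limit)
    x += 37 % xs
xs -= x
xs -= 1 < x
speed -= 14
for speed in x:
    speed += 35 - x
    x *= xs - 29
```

Transformed code:
limit += xs // 16
log(limit)
speed = set()
for k in xs:
    if xs >= 30:
        speed.add(k)
for limit in speed:
    log(limit)
    x += 37 % xs
xs -= x
xs -= 1 < x
speed -= 14
for speed in x:
    speed += 35 - x
    x *= xs - 29

if xs >= 30:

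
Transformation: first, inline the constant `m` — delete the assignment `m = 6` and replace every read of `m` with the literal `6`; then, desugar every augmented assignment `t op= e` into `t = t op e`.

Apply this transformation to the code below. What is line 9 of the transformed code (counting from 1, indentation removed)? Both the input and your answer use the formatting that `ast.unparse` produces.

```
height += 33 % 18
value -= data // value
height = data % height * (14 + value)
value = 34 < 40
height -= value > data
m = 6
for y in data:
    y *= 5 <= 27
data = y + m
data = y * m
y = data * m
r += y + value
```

data = y * 6

Transformed code:
height = height + 33 % 18
value = value - data // value
height = data % height * (14 + value)
value = 34 < 40
height = height - (value > data)
for y in data:
    y = y * (5 <= 27)
data = y + 6
data = y * 6
y = data * 6
r = r + (y + value)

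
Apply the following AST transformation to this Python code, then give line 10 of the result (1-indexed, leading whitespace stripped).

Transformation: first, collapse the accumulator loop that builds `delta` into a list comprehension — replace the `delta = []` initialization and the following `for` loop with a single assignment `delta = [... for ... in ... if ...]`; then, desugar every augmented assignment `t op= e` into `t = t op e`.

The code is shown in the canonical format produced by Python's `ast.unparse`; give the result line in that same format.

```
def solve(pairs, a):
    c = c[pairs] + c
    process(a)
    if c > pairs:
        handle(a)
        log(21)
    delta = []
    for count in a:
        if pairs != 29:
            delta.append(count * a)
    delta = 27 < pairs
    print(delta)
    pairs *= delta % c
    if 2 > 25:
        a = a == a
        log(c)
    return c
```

pairs = pairs * (delta % c)

Transformed code:
def solve(pairs, a):
    c = c[pairs] + c
    process(a)
    if c > pairs:
        handle(a)
        log(21)
    delta = [count * a for count in a if pairs != 29]
    delta = 27 < pairs
    print(delta)
    pairs = pairs * (delta % c)
    if 2 > 25:
        a = a == a
        log(c)
    return c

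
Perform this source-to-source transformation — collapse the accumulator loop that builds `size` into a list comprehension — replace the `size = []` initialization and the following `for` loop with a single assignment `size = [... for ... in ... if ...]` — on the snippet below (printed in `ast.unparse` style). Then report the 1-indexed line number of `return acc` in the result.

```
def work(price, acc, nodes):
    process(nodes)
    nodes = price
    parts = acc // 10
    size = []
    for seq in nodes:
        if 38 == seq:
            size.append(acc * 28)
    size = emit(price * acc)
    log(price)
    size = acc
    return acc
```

9

Transformed code:
def work(price, acc, nodes):
    process(nodes)
    nodes = price
    parts = acc // 10
    size = [acc * 28 for seq in nodes if 38 == seq]
    size = emit(price * acc)
    log(price)
    size = acc
    return acc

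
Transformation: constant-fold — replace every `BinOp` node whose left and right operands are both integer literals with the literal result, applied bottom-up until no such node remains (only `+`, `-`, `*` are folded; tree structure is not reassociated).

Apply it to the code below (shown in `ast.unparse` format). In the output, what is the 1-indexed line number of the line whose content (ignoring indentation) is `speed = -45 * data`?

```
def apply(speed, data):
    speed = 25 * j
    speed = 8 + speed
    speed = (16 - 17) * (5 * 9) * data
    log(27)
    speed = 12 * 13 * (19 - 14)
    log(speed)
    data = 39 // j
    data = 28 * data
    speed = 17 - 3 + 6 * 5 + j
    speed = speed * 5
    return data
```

Transformed code:
def apply(speed, data):
    speed = 25 * j
    speed = 8 + speed
    speed = -45 * data
    log(27)
    speed = 780
    log(speed)
    data = 39 // j
    data = 28 * data
    speed = 44 + j
    speed = speed * 5
    return data

4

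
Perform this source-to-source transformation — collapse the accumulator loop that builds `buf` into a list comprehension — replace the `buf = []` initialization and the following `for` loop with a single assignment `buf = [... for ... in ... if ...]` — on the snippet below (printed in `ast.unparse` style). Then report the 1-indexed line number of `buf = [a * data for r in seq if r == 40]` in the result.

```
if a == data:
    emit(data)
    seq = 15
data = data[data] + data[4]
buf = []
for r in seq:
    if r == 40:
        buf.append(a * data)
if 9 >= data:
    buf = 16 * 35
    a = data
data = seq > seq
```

5

Transformed code:
if a == data:
    emit(data)
    seq = 15
data = data[data] + data[4]
buf = [a * data for r in seq if r == 40]
if 9 >= data:
    buf = 16 * 35
    a = data
data = seq > seq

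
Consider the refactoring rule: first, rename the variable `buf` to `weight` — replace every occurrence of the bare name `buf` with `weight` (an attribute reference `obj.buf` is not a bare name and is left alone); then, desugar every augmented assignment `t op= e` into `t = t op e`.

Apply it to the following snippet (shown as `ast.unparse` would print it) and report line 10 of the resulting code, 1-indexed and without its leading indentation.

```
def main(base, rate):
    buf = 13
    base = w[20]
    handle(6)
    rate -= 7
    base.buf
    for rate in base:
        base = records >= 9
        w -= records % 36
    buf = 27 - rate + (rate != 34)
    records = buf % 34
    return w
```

Transformed code:
def main(base, rate):
    weight = 13
    base = w[20]
    handle(6)
    rate = rate - 7
    base.buf
    for rate in base:
        base = records >= 9
        w = w - records % 36
    weight = 27 - rate + (rate != 34)
    records = weight % 34
    return w

weight = 27 - rate + (rate != 34)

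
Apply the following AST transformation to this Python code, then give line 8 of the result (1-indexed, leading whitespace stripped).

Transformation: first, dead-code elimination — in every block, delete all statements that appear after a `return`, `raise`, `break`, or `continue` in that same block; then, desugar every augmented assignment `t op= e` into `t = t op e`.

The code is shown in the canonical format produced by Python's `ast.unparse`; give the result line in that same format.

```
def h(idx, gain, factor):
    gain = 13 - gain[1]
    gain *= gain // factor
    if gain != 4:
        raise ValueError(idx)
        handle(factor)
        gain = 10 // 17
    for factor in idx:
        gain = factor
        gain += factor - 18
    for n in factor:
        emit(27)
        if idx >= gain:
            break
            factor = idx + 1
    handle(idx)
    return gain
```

Transformed code:
def h(idx, gain, factor):
    gain = 13 - gain[1]
    gain = gain * (gain // factor)
    if gain != 4:
        raise ValueError(idx)
    for factor in idx:
        gain = factor
        gain = gain + (factor - 18)
    for n in factor:
        emit(27)
        if idx >= gain:
            break
    handle(idx)
    return gain

gain = gain + (factor - 18)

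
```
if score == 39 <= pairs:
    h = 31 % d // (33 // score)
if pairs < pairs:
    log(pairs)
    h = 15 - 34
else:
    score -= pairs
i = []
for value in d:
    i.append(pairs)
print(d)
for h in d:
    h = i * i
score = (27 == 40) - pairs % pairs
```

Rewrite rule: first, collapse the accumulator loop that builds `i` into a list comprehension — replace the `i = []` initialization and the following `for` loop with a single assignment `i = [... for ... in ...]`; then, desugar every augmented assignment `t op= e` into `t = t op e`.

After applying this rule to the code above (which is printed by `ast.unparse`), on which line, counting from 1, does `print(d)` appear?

Transformed code:
if score == 39 <= pairs:
    h = 31 % d // (33 // score)
if pairs < pairs:
    log(pairs)
    h = 15 - 34
else:
    score = score - pairs
i = [pairs for value in d]
print(d)
for h in d:
    h = i * i
score = (27 == 40) - pairs % pairs

9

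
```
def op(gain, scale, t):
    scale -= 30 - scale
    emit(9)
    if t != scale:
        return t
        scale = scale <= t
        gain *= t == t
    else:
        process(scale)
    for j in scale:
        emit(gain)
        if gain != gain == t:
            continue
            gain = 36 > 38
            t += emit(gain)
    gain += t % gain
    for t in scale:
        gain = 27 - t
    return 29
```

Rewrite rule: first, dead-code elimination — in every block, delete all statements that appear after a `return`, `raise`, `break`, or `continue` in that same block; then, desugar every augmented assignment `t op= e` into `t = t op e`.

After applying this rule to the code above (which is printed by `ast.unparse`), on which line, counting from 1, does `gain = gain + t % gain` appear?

Transformed code:
def op(gain, scale, t):
    scale = scale - (30 - scale)
    emit(9)
    if t != scale:
        return t
    else:
        process(scale)
    for j in scale:
        emit(gain)
        if gain != gain == t:
            continue
    gain = gain + t % gain
    for t in scale:
        gain = 27 - t
    return 29

12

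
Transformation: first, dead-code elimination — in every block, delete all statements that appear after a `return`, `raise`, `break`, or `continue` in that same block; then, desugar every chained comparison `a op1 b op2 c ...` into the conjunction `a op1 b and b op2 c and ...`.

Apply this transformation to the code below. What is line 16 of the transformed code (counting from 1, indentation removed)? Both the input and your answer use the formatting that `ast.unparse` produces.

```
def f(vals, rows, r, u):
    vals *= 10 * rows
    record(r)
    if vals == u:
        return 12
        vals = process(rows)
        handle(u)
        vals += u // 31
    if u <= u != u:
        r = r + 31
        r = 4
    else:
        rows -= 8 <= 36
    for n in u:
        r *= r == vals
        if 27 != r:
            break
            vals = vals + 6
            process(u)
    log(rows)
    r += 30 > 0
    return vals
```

r += 30 > 0

Transformed code:
def f(vals, rows, r, u):
    vals *= 10 * rows
    record(r)
    if vals == u:
        return 12
    if u <= u and u != u:
        r = r + 31
        r = 4
    else:
        rows -= 8 <= 36
    for n in u:
        r *= r == vals
        if 27 != r:
            break
    log(rows)
    r += 30 > 0
    return vals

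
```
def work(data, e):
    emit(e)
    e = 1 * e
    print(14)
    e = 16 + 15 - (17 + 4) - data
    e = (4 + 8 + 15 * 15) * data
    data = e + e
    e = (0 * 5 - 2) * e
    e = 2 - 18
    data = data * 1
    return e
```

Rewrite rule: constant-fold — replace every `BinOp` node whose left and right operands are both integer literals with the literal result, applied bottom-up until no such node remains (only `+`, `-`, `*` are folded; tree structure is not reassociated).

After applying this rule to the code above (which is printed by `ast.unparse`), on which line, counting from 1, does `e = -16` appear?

Transformed code:
def work(data, e):
    emit(e)
    e = 1 * e
    print(14)
    e = 10 - data
    e = 237 * data
    data = e + e
    e = -2 * e
    e = -16
    data = data * 1
    return e

9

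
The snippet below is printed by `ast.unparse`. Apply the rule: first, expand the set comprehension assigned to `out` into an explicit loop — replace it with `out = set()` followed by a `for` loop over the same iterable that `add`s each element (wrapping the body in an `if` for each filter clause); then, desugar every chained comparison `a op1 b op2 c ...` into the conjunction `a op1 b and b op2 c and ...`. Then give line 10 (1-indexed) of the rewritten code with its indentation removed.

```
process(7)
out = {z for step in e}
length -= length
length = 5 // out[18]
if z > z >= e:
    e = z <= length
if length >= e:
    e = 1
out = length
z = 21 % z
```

e = 1

Transformed code:
process(7)
out = set()
for step in e:
    out.add(z)
length -= length
length = 5 // out[18]
if z > z and z >= e:
    e = z <= length
if length >= e:
    e = 1
out = length
z = 21 % z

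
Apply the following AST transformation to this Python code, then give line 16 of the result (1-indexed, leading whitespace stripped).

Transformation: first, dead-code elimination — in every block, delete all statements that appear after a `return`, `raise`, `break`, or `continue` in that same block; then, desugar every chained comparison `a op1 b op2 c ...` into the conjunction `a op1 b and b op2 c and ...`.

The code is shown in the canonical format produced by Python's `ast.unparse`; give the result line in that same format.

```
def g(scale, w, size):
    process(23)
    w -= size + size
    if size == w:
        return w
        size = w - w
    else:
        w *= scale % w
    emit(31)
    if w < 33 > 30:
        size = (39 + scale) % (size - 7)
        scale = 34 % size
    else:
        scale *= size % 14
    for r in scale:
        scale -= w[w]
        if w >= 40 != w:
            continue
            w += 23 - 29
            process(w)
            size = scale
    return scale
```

if w >= 40 and 40 != w:

Transformed code:
def g(scale, w, size):
    process(23)
    w -= size + size
    if size == w:
        return w
    else:
        w *= scale % w
    emit(31)
    if w < 33 and 33 > 30:
        size = (39 + scale) % (size - 7)
        scale = 34 % size
    else:
        scale *= size % 14
    for r in scale:
        scale -= w[w]
        if w >= 40 and 40 != w:
            continue
    return scale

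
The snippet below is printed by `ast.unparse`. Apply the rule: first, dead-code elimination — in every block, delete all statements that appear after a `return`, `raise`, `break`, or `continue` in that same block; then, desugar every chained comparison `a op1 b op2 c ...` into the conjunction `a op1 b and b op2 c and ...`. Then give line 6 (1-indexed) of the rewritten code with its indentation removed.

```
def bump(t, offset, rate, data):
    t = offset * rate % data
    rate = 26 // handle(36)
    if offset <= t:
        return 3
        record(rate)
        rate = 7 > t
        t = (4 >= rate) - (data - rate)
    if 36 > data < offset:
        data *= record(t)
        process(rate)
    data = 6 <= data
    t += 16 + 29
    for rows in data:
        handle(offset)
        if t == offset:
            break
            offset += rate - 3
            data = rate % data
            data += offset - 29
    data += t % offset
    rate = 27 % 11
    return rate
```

Transformed code:
def bump(t, offset, rate, data):
    t = offset * rate % data
    rate = 26 // handle(36)
    if offset <= t:
        return 3
    if 36 > data and data < offset:
        data *= record(t)
        process(rate)
    data = 6 <= data
    t += 16 + 29
    for rows in data:
        handle(offset)
        if t == offset:
            break
    data += t % offset
    rate = 27 % 11
    return rate

if 36 > data and data < offset:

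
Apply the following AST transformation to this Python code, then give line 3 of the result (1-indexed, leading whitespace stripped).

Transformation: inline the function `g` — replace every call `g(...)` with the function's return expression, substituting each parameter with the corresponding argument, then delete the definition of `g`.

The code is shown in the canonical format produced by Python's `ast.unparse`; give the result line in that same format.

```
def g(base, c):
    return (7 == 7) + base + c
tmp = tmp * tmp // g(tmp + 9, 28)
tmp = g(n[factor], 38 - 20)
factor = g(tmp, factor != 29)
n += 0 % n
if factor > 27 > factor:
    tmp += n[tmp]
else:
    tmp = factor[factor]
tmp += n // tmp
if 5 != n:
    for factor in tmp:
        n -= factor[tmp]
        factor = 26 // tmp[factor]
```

Transformed code:
tmp = tmp * tmp // ((7 == 7) + (tmp + 9) + 28)
tmp = (7 == 7) + n[factor] + (38 - 20)
factor = (7 == 7) + tmp + (factor != 29)
n += 0 % n
if factor > 27 > factor:
    tmp += n[tmp]
else:
    tmp = factor[factor]
tmp += n // tmp
if 5 != n:
    for factor in tmp:
        n -= factor[tmp]
        factor = 26 // tmp[factor]

factor = (7 == 7) + tmp + (factor != 29)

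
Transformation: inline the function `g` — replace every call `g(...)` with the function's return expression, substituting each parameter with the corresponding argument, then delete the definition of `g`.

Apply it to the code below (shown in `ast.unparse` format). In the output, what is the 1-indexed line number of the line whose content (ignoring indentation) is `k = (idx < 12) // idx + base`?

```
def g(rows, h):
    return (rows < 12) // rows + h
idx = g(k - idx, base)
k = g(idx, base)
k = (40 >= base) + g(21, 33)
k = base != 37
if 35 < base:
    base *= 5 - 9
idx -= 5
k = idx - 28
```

2

Transformed code:
idx = (k - idx < 12) // (k - idx) + base
k = (idx < 12) // idx + base
k = (40 >= base) + ((21 < 12) // 21 + 33)
k = base != 37
if 35 < base:
    base *= 5 - 9
idx -= 5
k = idx - 28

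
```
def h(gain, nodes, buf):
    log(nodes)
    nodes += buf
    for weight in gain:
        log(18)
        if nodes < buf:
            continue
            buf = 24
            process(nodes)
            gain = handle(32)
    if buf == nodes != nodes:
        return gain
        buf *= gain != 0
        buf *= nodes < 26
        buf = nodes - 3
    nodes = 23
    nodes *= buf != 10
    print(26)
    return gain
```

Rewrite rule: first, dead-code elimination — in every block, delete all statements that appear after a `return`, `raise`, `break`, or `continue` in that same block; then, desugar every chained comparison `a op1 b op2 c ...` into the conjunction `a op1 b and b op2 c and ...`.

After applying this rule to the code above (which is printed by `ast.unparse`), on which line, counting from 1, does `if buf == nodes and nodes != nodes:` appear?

Transformed code:
def h(gain, nodes, buf):
    log(nodes)
    nodes += buf
    for weight in gain:
        log(18)
        if nodes < buf:
            continue
    if buf == nodes and nodes != nodes:
        return gain
    nodes = 23
    nodes *= buf != 10
    print(26)
    return gain

8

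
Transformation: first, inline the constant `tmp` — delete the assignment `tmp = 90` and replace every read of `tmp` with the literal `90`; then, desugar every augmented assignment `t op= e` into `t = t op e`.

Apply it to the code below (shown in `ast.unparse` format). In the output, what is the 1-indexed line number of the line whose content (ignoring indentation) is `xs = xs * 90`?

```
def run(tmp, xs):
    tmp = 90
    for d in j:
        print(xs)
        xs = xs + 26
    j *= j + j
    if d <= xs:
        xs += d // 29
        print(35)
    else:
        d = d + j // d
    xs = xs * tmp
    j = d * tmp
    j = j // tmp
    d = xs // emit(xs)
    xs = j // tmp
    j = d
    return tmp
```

11

Transformed code:
def run(tmp, xs):
    for d in j:
        print(xs)
        xs = xs + 26
    j = j * (j + j)
    if d <= xs:
        xs = xs + d // 29
        print(35)
    else:
        d = d + j // d
    xs = xs * 90
    j = d * 90
    j = j // 90
    d = xs // emit(xs)
    xs = j // 90
    j = d
    return 90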